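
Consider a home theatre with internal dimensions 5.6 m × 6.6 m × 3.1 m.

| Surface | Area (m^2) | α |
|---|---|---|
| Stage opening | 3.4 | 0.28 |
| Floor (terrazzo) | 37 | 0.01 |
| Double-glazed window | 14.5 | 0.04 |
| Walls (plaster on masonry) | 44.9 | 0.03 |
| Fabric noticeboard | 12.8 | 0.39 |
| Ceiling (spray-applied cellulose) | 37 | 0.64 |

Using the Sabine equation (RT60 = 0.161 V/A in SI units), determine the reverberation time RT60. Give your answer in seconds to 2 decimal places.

Total absorption A = 3.4*0.28 + 37*0.01 + 14.5*0.04 + 44.9*0.03 + 12.8*0.39 + 37*0.64
  = 0.952 + 0.370 + 0.580 + 1.347 + 4.992 + 23.680 = 31.921 m^2 sabins.
Volume V = 5.6 × 6.6 × 3.1 = 114.576 m³.
RT60 = 0.161 · V / A = 0.161 × 114.576 / 31.921 = 0.58 s.

0.58 seconds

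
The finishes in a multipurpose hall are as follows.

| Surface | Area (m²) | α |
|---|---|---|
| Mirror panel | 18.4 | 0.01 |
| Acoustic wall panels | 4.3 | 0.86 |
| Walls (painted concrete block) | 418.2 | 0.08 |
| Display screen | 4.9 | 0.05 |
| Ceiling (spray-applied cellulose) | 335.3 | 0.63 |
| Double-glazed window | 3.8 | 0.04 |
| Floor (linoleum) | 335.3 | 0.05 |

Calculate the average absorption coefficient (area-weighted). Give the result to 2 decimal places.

S = Σ Sᵢ = 18.4 + 4.3 + 418.2 + 4.9 + 335.3 + 3.8 + 335.3 = 1120.2 m².
Weighted sum Σ Sα = 265.739.
ᾱ = A/S = 0.24.

0.24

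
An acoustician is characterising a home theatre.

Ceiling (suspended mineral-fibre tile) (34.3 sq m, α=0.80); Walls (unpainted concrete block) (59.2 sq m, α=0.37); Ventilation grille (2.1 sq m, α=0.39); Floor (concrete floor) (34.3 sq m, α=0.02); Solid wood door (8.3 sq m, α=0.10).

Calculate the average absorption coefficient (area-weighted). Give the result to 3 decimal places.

Total surface area S = 138.2 sq m.
Weighted sum Σ Sα = 51.679.
ᾱ = 51.679 / 138.2 = 0.374.

0.374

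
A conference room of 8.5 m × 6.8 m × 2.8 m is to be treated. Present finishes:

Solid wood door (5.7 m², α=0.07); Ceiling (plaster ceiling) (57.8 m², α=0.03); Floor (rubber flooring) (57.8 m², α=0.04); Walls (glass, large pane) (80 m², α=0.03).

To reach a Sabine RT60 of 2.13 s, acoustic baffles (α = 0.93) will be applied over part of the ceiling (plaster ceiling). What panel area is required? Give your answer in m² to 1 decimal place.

6.0

Summing Sᵢαᵢ: 0.399 + 1.734 + 2.312 + 2.400 → A₁ = 6.845 sabins.
V = 161.84 m³. Target absorption A₂ = 0.161 × 161.84 / 2.13 = 12.233 sabins.
Absorption to add: 12.233 − 6.845 = 5.388 sabins.
Net gain per m²: Δα = 0.93 − 0.03 = 0.90.
Area = ΔA/Δα = 5.388/0.90 = 6.0 m².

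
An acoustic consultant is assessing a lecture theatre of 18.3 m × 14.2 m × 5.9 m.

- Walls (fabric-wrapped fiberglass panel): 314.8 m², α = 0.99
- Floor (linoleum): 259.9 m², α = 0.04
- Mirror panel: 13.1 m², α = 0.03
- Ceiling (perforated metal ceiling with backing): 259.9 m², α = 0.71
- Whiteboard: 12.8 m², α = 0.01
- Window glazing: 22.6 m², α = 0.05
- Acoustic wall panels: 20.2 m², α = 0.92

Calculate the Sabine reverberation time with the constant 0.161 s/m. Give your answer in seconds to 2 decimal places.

0.47 sec

A = Σ Sᵢαᵢ = 314.8·0.99 + 259.9·0.04 + 13.1·0.03 + 259.9·0.71 + 12.8·0.01 + 22.6·0.05 + 20.2·0.92 = 526.812 sabins.
Volume V = 18.3 × 14.2 × 5.9 = 1533.174 m³.
Sabine: RT60 = 0.161 × 1533.174 / 526.812 = 0.47 s.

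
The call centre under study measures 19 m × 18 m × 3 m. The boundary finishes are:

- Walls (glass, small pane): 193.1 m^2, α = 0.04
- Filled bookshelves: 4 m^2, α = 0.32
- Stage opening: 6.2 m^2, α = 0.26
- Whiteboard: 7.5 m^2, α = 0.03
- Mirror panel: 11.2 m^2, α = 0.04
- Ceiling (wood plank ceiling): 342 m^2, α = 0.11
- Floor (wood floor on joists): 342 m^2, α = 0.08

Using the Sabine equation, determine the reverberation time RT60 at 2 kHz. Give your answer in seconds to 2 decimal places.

2.17 sec

Summing Sᵢαᵢ: 7.724 + 1.280 + 1.612 + 0.225 + 0.448 + 37.620 + 27.360 → A = 76.269 sabins.
Volume V = 19 × 18 × 3 = 1026 m³.
T = 0.161 V/A = 0.161·1026/76.269 = 2.17 s.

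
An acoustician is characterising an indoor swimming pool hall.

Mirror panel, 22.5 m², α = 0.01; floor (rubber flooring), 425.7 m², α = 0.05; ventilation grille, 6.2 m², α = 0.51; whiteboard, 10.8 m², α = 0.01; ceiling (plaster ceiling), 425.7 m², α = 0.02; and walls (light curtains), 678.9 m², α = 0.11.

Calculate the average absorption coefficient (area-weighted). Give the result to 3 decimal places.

Total surface area S = 1569.8 m².
A = 22.5*0.01 + 425.7*0.05 + 6.2*0.51 + 10.8*0.01 + 425.7*0.02 + 678.9*0.11 = 107.973 sabins.
ᾱ = 107.973 / 1569.8 = 0.069.

0.069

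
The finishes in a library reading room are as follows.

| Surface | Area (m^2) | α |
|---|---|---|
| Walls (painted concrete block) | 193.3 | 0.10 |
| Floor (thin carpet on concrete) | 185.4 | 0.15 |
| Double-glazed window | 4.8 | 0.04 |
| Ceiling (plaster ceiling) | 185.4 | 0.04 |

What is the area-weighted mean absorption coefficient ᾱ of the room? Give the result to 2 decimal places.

S = Σ Sᵢ = 193.3 + 185.4 + 4.8 + 185.4 = 568.9 m^2.
Σ(Sᵢαᵢ) = 193.3×0.10 + 185.4×0.15 + 4.8×0.04 + 185.4×0.04 = 54.748.
ᾱ = 54.748 / 568.9 = 0.10.

0.10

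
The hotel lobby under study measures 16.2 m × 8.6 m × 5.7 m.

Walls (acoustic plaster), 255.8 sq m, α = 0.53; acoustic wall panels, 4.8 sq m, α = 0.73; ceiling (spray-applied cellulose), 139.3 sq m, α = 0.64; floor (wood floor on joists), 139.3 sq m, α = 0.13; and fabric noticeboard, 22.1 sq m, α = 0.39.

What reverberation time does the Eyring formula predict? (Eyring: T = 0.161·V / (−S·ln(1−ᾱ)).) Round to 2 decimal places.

Total surface area S = 255.8 + 4.8 + 139.3 + 139.3 + 22.1 = 561.3 sq m.
Absorption A = 255.8·0.53 + 4.8·0.73 + 139.3·0.64 + 139.3·0.13 + 22.1·0.39 = 254.958 sabins.
ᾱ = 254.958 / 561.3 = 0.4542.
Eyring denominator: −S ln(1−ᾱ) = 339.869.
V = 16.2 × 8.6 × 5.7 = 794.124 m³.
RT60 = 0.161 × 794.124 / 339.869 = 0.38 s.

0.38 seconds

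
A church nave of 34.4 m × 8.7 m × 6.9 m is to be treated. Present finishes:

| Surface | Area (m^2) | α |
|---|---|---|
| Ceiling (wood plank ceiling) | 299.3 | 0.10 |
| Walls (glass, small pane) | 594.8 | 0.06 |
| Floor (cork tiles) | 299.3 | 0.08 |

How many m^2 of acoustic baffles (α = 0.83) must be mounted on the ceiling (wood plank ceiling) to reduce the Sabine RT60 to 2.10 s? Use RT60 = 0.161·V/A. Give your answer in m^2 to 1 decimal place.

94.2

Summing Sᵢαᵢ: 29.930 + 35.688 + 23.944 → A₁ = 89.562 sabins.
V = 2065.032 m³. Target absorption A₂ = 0.161 × 2065.032 / 2.10 = 158.319 sabins.
ΔA needed = 158.319 − 89.562 = 68.757 sabins.
Each m^2 of panel replacing the ceiling (wood plank ceiling) adds (0.83 − 0.10) = 0.73 sabins.
Area = ΔA/Δα = 68.757/0.73 = 94.2 m^2.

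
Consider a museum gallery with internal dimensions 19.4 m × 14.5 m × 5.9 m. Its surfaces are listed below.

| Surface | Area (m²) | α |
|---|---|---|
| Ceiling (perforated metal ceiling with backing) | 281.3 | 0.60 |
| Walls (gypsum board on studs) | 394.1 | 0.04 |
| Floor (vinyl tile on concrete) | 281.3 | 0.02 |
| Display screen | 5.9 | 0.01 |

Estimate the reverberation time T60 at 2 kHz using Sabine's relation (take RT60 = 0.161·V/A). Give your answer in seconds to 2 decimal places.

1.40 seconds

A = Σ Sᵢαᵢ = 281.3·0.60 + 394.1·0.04 + 281.3·0.02 + 5.9·0.01 = 190.229 sabins.
V = 19.4·14.5·5.9 = 1659.67 m³.
RT60 = 0.161 · V / A = 0.161 × 1659.67 / 190.229 = 1.40 s.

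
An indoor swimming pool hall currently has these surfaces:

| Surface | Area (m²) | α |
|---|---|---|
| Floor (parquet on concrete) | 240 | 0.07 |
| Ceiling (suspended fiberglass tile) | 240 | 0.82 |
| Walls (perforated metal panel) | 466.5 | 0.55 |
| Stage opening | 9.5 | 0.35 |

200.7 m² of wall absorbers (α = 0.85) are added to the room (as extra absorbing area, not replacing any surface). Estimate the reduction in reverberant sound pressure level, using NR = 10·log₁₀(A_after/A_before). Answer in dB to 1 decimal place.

1.3 dB

A_before = Σ Sᵢαᵢ = 240×0.07 + 240×0.82 + 466.5×0.55 + 9.5×0.35 = 473.500 sabins.
Treatment contributes 200.7·0.85 = 170.595 sabins.
New total A_after = 644.095 sabins.
NR = 10·log₁₀(644.095/473.500) = 1.3 dB.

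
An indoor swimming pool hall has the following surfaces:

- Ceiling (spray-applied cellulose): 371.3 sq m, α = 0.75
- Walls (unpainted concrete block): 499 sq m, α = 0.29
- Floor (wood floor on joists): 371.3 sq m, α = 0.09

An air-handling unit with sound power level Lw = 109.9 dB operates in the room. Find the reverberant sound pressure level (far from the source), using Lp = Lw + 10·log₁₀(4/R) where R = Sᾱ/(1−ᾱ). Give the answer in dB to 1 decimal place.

A = 456.602 sabins; S = 1241.6 sq m.
ᾱ = 456.602/1241.6 = 0.3678; R = Sᾱ/(1−ᾱ) = 456.602/(1−0.3678) = 722.243 sq m.
Lp = Lw + 10 log₁₀(4/R) = 109.9 -22.57 = 87.3 dB.

87.3 dB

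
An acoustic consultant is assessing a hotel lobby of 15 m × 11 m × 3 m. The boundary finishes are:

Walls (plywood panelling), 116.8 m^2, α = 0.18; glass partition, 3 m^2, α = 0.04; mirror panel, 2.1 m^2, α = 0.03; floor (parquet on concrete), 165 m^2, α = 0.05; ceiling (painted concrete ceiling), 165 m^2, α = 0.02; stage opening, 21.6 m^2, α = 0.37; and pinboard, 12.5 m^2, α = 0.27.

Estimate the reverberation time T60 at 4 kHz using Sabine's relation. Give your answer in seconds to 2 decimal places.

1.81 seconds

Equivalent absorption area: A = 116.8×0.18 + 3×0.04 + 2.1×0.03 + 165×0.05 + 165×0.02 + 21.6×0.37 + 12.5×0.27 = 44.124 m^2.
Volume V = 15 × 11 × 3 = 495 m³.
Sabine: RT60 = 0.161 × 495 / 44.124 = 1.81 s.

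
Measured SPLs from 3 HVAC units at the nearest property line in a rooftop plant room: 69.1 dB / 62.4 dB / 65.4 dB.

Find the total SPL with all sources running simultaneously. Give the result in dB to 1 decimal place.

71.2 dB

Converting to relative power and adding: 10^(69.1/10) + 10^(62.4/10) + 10^(65.4/10) = 1.333e+07.
Combined level = 10 log₁₀(1.333e+07) = 71.2 dB.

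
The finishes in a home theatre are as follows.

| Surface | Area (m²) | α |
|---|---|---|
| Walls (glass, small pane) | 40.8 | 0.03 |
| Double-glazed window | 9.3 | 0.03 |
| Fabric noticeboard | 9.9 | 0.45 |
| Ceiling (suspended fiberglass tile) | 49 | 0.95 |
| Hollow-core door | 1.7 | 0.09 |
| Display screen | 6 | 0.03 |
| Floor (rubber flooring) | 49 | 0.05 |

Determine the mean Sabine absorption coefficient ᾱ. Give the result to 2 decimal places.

Total surface area S = 165.7 m².
Weighted sum Σ Sα = 55.291.
ᾱ = 55.291 / 165.7 = 0.33.

0.33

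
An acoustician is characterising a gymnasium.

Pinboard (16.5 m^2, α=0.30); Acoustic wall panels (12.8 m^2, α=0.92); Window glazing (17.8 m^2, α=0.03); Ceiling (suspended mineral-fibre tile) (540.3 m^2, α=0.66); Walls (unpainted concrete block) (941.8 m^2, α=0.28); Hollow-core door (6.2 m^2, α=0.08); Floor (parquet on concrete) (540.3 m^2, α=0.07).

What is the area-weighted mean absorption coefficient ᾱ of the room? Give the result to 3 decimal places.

S = Σ Sᵢ = 16.5 + 12.8 + 17.8 + 540.3 + 941.8 + 6.2 + 540.3 = 2075.7 m^2.
Weighted sum Σ Sα = 675.879.
ᾱ = A/S = 0.326.

0.326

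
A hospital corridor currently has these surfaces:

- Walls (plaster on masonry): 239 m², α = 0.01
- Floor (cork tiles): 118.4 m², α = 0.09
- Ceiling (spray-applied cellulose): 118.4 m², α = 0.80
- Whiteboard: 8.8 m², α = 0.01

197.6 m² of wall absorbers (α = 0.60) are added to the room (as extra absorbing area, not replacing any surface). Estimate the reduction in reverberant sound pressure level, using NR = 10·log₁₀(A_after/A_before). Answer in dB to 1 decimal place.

Summing Sᵢαᵢ: 2.390 + 10.656 + 94.720 + 0.088 → A_before = 107.854 sabins.
Treatment contributes 197.6·0.60 = 118.560 sabins.
New total A_after = 226.414 sabins.
Reduction = 10 log₁₀(A_after/A_before) = 10 log₁₀(2.0993) = 3.2 dB.

3.2 dB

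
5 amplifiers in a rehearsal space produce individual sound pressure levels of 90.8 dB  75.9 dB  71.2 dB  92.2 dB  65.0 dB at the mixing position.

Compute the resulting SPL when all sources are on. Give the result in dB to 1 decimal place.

Converting to relative power and adding: 10^(90.8/10) + 10^(75.9/10) + 10^(71.2/10) + 10^(92.2/10) + 10^(65.0/10) = 2.917e+09.
Combined level = 10 log₁₀(2.917e+09) = 94.6 dB.

94.6 dB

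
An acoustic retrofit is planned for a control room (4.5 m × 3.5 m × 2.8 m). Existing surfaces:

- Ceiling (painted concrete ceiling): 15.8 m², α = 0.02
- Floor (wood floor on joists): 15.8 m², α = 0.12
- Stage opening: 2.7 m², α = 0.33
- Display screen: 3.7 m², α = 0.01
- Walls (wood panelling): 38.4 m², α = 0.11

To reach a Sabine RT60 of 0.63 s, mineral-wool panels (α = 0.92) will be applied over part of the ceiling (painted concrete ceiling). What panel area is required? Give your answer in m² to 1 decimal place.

4.3

Total absorption A₁ = 15.8*0.02 + 15.8*0.12 + 2.7*0.33 + 3.7*0.01 + 38.4*0.11
  = 0.316 + 1.896 + 0.891 + 0.037 + 4.224 = 7.364 m² sabins.
Required A₂ = 0.161·44.1/0.63 = 11.270 sabins.
Absorption to add: 11.270 − 7.364 = 3.906 sabins.
Each m² of panel replacing the ceiling (painted concrete ceiling) adds (0.92 − 0.02) = 0.90 sabins.
Area = ΔA/Δα = 3.906/0.90 = 4.3 m².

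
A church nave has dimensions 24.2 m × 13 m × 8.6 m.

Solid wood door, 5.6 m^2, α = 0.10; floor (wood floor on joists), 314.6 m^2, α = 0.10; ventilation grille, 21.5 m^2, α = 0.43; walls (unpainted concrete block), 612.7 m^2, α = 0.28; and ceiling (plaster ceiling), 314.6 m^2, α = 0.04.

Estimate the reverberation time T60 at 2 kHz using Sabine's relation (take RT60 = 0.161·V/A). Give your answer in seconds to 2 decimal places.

A = Σ Sᵢαᵢ = 5.6*0.10 + 314.6*0.10 + 21.5*0.43 + 612.7*0.28 + 314.6*0.04 = 225.405 sabins.
V = 24.2·13·8.6 = 2705.56 m³.
Sabine: RT60 = 0.161 × 2705.56 / 225.405 = 1.93 s.

1.93 seconds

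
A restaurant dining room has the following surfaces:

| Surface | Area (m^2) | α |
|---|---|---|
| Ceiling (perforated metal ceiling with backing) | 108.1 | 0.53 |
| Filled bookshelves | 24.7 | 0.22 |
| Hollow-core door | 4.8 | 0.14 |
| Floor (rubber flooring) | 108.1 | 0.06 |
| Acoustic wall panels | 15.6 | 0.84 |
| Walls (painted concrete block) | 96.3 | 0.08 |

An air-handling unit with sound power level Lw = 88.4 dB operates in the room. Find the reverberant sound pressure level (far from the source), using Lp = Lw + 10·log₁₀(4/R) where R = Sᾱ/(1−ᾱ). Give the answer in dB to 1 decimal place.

A = 90.693 sabins; S = 357.6 m^2.
ᾱ = 90.693/357.6 = 0.2536; R = Sᾱ/(1−ᾱ) = 90.693/(1−0.2536) = 121.507 m^2.
Lp = Lw + 10 log₁₀(4/R) = 88.4 -14.83 = 73.6 dB.

73.6 dB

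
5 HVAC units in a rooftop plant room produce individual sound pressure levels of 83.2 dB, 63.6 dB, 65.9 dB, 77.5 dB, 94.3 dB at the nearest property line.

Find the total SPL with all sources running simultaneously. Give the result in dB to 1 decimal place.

Sum in the linear (power) domain: Σ 10^(Lᵢ/10) = 10^(83.2/10) + 10^(63.6/10) + 10^(65.9/10) + 10^(77.5/10) + 10^(94.3/10) = 2.963e+09.
Back to dB: 10·log₁₀ Σ = 94.7 dB.

94.7 dB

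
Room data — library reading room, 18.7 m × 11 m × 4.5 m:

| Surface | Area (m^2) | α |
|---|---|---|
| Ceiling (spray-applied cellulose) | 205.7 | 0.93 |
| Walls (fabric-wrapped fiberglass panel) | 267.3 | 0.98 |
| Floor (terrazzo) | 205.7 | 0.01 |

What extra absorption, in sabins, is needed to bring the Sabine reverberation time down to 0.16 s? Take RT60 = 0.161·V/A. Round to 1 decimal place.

476.1 sabins

Equivalent absorption area: A₁ = 205.7×0.93 + 267.3×0.98 + 205.7×0.01 = 455.312 m^2.
V = 925.65 m³. Required absorption A₂ = 0.161 × 925.65 / 0.16 = 931.435 sabins.
ΔA = A₂ − A₁ = 931.435 − 455.312 = 476.1 sabins.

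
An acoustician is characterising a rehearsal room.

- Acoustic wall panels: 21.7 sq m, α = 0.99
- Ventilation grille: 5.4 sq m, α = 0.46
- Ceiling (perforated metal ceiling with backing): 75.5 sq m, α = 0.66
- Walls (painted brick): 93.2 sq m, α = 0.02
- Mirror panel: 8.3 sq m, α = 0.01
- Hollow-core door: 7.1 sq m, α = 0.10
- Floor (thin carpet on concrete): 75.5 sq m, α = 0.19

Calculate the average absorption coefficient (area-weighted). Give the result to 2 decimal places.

Total surface area S = 286.7 sq m.
A = 21.7*0.99 + 5.4*0.46 + 75.5*0.66 + 93.2*0.02 + 8.3*0.01 + 7.1*0.10 + 75.5*0.19 = 90.799 sabins.
ᾱ = 90.799 / 286.7 = 0.32.

0.32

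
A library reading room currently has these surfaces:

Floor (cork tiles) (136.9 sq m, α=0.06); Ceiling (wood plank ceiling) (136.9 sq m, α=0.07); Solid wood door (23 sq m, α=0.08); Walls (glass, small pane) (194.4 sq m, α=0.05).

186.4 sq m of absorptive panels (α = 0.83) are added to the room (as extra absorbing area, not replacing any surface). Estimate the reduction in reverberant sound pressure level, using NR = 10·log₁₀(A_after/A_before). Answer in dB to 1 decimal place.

8.0 dB

Total absorption A_before = 136.9·0.06 + 136.9·0.07 + 23·0.08 + 194.4·0.05
  = 8.214 + 9.583 + 1.840 + 9.720 = 29.357 sq m sabins.
Treatment contributes 186.4·0.83 = 154.712 sabins.
A_after = 29.357 + 154.712 = 184.069 sabins.
NR = 10·log₁₀(184.069/29.357) = 8.0 dB.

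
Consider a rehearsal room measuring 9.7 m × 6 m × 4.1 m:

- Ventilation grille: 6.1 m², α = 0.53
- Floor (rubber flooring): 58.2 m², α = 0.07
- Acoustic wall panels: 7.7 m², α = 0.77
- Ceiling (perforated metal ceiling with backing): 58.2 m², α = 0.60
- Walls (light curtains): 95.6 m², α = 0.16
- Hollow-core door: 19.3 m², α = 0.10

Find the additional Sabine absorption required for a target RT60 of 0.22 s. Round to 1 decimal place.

A₁ = Σ Sᵢαᵢ = 6.1*0.53 + 58.2*0.07 + 7.7*0.77 + 58.2*0.60 + 95.6*0.16 + 19.3*0.10 = 65.382 sabins.
For T = 0.22 s, need A₂ = 0.161·V/T = 0.161·238.62/0.22 = 174.626 sabins.
Additional absorption ΔA = 174.626 − 65.382 = 109.2 sabins.

109.2 sabins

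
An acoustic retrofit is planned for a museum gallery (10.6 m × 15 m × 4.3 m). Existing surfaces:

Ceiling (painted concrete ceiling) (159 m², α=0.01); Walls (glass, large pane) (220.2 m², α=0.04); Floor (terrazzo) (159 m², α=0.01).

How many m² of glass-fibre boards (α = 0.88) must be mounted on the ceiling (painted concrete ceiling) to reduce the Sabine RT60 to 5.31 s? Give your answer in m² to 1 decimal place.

Summing Sᵢαᵢ: 1.590 + 8.808 + 1.590 → A₁ = 11.988 sabins.
V = 683.7 m³. Target absorption A₂ = 0.161 × 683.7 / 5.31 = 20.730 sabins.
ΔA needed = 20.730 − 11.988 = 8.742 sabins.
Net gain per m²: Δα = 0.88 − 0.01 = 0.87.
Area = ΔA/Δα = 8.742/0.87 = 10.0 m².

10.0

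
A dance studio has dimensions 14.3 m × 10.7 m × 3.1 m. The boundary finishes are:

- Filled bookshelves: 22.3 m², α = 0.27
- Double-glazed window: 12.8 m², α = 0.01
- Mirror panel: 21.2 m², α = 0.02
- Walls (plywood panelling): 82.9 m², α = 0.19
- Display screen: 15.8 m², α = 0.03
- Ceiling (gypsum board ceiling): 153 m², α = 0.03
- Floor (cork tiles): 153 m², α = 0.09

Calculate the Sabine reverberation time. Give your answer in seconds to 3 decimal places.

1.855 s

A = Σ Sᵢαᵢ = 22.3×0.27 + 12.8×0.01 + 21.2×0.02 + 82.9×0.19 + 15.8×0.03 + 153×0.03 + 153×0.09 = 41.158 sabins.
V = 14.3·10.7·3.1 = 474.331 m³.
T = 0.161 V/A = 0.161·474.331/41.158 = 1.855 s.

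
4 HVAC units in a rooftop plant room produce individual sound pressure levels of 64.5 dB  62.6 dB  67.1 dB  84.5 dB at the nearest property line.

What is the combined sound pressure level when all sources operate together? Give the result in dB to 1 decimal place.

84.6 dB

Σ 10^(Lᵢ/10) = 2.916e+08.
L_total = 10·log₁₀(2.916e+08) = 84.6 dB.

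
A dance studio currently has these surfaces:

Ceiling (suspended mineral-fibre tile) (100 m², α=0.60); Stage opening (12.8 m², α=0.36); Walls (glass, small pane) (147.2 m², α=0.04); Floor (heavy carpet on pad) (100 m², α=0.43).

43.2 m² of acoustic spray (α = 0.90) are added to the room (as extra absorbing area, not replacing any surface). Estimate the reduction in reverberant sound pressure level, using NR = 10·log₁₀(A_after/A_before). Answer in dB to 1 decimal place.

1.3 dB

Total absorption A_before = 100*0.60 + 12.8*0.36 + 147.2*0.04 + 100*0.43
  = 60.000 + 4.608 + 5.888 + 43.000 = 113.496 m² sabins.
Treatment contributes 43.2·0.90 = 38.880 sabins.
New total A_after = 152.376 sabins.
NR = 10·log₁₀(152.376/113.496) = 1.3 dB.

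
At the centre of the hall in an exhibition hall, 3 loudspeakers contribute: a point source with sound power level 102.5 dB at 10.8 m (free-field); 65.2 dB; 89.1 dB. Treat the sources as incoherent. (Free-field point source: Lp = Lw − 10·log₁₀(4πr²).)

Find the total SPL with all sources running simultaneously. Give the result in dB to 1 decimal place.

89.2 dB

Source at 10.8 m: Lp = 102.5 − 10·log₁₀(4π·10.8²) = 102.5 − 10·log₁₀(1465.741) = 70.8 dB.
Σ 10^(Lᵢ/10) = 8.282e+08.
L_total = 10·log₁₀(8.282e+08) = 89.2 dB.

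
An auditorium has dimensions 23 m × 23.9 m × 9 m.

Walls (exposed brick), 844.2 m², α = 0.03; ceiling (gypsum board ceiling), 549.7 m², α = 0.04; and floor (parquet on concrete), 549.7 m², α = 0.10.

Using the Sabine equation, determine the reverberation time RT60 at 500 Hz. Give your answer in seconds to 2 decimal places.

7.79 sec

Summing Sᵢαᵢ: 25.326 + 21.988 + 54.970 → A = 102.284 sabins.
V = 23·23.9·9 = 4947.3 m³.
RT60 = 0.161 · V / A = 0.161 × 4947.3 / 102.284 = 7.79 s.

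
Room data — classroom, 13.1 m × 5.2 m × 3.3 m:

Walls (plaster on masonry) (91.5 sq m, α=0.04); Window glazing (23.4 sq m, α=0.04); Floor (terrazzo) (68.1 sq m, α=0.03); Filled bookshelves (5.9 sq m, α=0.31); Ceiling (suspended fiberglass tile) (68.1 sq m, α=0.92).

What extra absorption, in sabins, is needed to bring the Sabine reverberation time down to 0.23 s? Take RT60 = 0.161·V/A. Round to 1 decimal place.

A₁ = Σ Sᵢαᵢ = 91.5*0.04 + 23.4*0.04 + 68.1*0.03 + 5.9*0.31 + 68.1*0.92 = 71.120 sabins.
Target A₂ = 0.161·224.796/0.23 = 157.357 sabins (V = 224.796 m³).
ΔA = A₂ − A₁ = 157.357 − 71.120 = 86.2 sabins.

86.2 sabins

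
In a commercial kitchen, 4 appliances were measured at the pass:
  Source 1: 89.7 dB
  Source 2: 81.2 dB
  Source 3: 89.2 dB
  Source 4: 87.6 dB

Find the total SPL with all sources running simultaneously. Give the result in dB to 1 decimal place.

93.9 dB

Sum in the linear (power) domain: Σ 10^(Lᵢ/10) = 10^(89.7/10) + 10^(81.2/10) + 10^(89.2/10) + 10^(87.6/10) = 2.472e+09.
L_total = 10·log₁₀(2.472e+09) = 93.9 dB.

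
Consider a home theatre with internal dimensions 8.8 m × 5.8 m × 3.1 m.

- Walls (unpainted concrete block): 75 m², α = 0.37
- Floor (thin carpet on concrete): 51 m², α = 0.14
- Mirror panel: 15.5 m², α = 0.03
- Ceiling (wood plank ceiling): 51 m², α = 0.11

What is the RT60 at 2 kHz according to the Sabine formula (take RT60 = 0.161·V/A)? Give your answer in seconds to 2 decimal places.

Total absorption A = 75*0.37 + 51*0.14 + 15.5*0.03 + 51*0.11
  = 27.750 + 7.140 + 0.465 + 5.610 = 40.965 m² sabins.
Room volume: 158.224 m³.
T = 0.161 V/A = 0.161·158.224/40.965 = 0.62 s.

0.62 s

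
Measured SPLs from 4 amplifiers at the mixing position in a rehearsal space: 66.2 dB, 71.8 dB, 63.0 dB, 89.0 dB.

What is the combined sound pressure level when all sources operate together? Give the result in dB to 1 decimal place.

89.1 dB

Sum in the linear (power) domain: Σ 10^(Lᵢ/10) = 10^(66.2/10) + 10^(71.8/10) + 10^(63.0/10) + 10^(89.0/10) = 8.156e+08.
Back to dB: 10·log₁₀ Σ = 89.1 dB.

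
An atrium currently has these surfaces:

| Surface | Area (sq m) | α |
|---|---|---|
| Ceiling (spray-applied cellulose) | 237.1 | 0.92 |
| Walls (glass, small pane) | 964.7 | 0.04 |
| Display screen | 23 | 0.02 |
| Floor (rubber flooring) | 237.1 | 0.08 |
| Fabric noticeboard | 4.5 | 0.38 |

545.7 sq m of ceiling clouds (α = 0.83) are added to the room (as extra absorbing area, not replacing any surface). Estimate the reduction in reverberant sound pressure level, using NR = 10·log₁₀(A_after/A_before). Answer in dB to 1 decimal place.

4.2 dB

Summing Sᵢαᵢ: 218.132 + 38.588 + 0.460 + 18.968 + 1.710 → A_before = 277.858 sabins.
Treatment contributes 545.7·0.83 = 452.931 sabins.
New total A_after = 730.789 sabins.
Reduction = 10 log₁₀(A_after/A_before) = 10 log₁₀(2.6301) = 4.2 dB.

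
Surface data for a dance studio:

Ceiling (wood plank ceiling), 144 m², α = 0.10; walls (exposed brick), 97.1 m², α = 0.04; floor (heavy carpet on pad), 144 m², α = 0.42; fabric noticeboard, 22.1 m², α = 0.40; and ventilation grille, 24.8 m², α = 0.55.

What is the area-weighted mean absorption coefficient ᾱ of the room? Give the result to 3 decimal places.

Total surface area S = 432.0 m².
Σ(Sᵢαᵢ) = 144·0.10 + 97.1·0.04 + 144·0.42 + 22.1·0.40 + 24.8·0.55 = 101.244.
ᾱ = 101.244 / 432.0 = 0.234.

0.234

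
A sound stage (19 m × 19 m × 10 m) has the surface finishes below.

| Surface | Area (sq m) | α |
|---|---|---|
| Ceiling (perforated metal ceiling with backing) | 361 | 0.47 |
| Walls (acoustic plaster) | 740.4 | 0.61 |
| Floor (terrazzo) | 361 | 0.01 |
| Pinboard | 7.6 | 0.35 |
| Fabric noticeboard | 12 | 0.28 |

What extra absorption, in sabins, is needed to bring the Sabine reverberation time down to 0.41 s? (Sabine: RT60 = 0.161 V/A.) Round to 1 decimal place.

A₁ = Σ Sᵢαᵢ = 361·0.47 + 740.4·0.61 + 361·0.01 + 7.6·0.35 + 12·0.28 = 630.944 sabins.
Target A₂ = 0.161·3610/0.41 = 1417.585 sabins (V = 3610 m³).
Shortfall: 1417.585 − 630.944 = 786.6 sabins.

786.6 sabins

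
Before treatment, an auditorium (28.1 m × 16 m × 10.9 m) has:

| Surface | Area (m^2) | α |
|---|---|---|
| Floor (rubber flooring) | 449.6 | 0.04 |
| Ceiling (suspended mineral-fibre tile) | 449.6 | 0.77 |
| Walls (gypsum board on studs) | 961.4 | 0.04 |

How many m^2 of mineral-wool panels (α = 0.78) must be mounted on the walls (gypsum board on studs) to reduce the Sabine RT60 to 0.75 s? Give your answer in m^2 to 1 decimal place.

Summing Sᵢαᵢ: 17.984 + 346.192 + 38.456 → A₁ = 402.632 sabins.
Required A₂ = 0.161·4900.64/0.75 = 1052.004 sabins.
ΔA needed = 1052.004 − 402.632 = 649.372 sabins.
Net gain per m^2: Δα = 0.78 − 0.04 = 0.74.
Panel area = 649.372 / 0.74 = 877.5 m^2.

877.5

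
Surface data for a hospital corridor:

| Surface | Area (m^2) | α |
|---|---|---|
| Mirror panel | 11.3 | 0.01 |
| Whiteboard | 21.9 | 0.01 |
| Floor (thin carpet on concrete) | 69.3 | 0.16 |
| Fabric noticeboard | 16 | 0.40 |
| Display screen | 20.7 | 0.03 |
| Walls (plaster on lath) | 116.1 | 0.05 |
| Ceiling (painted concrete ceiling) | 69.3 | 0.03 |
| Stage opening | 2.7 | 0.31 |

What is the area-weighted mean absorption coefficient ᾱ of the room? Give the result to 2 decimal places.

S = Σ Sᵢ = 11.3 + 21.9 + 69.3 + 16 + 20.7 + 116.1 + 69.3 + 2.7 = 327.3 m^2.
Weighted sum Σ Sα = 27.162.
ᾱ = 27.162 / 327.3 = 0.08.

0.08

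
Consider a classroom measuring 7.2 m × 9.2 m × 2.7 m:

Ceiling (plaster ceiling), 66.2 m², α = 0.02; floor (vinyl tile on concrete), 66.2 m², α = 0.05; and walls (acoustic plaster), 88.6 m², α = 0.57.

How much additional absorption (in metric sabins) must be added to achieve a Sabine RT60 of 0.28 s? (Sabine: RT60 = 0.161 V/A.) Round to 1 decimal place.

Equivalent absorption area: A₁ = 66.2*0.02 + 66.2*0.05 + 88.6*0.57 = 55.136 m².
For T = 0.28 s, need A₂ = 0.161·V/T = 0.161·178.848/0.28 = 102.838 sabins.
Additional absorption ΔA = 102.838 − 55.136 = 47.7 sabins.

47.7 sabins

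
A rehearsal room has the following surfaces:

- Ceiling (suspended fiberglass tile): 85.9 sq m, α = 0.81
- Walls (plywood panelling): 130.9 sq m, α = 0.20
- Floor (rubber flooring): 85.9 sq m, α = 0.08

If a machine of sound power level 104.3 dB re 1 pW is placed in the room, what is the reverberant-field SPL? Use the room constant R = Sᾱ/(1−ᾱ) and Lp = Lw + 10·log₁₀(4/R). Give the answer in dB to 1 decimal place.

88.4 dB

A = 102.631 sabins; S = 302.7 sq m.
ᾱ = 0.3391, so room constant R = A/(1−ᾱ) = 155.290 sq m.
Lp = 104.3 + 10·log₁₀(4/155.290) = 104.3 + (-15.89) = 88.4 dB.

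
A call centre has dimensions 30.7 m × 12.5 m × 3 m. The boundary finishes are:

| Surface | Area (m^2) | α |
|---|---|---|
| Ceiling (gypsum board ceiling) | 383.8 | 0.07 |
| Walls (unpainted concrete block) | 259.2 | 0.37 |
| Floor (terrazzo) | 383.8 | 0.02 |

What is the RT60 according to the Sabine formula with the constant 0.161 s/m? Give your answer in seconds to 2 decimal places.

Total absorption A = 383.8·0.07 + 259.2·0.37 + 383.8·0.02
  = 26.866 + 95.904 + 7.676 = 130.446 m^2 sabins.
Volume V = 30.7 × 12.5 × 3 = 1151.25 m³.
T = 0.161 V/A = 0.161·1151.25/130.446 = 1.42 s.

1.42 s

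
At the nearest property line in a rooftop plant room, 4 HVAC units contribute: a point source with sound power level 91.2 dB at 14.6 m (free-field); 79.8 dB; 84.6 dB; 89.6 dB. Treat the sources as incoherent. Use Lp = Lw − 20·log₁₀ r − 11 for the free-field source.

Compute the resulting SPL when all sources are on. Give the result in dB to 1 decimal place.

91.1 dB

Source at 14.6 m: Lp = 91.2 − 20·log₁₀(14.6) − 11 = 56.9 dB.
Converting to relative power and adding: 10^(56.9/10) + 10^(79.8/10) + 10^(84.6/10) + 10^(89.6/10) = 1.296e+09.
L_total = 10·log₁₀(1.296e+09) = 91.1 dB.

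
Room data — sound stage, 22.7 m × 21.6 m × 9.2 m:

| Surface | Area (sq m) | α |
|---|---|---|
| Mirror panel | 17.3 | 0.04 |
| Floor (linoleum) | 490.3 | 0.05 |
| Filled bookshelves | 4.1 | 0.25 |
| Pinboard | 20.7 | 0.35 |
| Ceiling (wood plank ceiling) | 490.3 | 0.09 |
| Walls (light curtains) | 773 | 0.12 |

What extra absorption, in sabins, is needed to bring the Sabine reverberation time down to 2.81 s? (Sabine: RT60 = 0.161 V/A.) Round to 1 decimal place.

88.1 sabins

A₁ = Σ Sᵢαᵢ = 17.3*0.04 + 490.3*0.05 + 4.1*0.25 + 20.7*0.35 + 490.3*0.09 + 773*0.12 = 170.364 sabins.
For T = 2.81 s, need A₂ = 0.161·V/T = 0.161·4510.944/2.81 = 258.456 sabins.
Additional absorption ΔA = 258.456 − 170.364 = 88.1 sabins.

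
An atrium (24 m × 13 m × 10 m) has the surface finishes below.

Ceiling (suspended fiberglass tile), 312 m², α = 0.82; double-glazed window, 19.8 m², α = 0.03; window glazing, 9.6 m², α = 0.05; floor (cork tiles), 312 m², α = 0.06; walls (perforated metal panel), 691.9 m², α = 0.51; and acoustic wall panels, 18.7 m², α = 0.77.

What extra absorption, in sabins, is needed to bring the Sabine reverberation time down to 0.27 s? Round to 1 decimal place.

1217.5 sabins

A₁ = Σ Sᵢαᵢ = 312*0.82 + 19.8*0.03 + 9.6*0.05 + 312*0.06 + 691.9*0.51 + 18.7*0.77 = 642.902 sabins.
Target A₂ = 0.161·3120/0.27 = 1860.444 sabins (V = 3120 m³).
Shortfall: 1860.444 − 642.902 = 1217.5 sabins.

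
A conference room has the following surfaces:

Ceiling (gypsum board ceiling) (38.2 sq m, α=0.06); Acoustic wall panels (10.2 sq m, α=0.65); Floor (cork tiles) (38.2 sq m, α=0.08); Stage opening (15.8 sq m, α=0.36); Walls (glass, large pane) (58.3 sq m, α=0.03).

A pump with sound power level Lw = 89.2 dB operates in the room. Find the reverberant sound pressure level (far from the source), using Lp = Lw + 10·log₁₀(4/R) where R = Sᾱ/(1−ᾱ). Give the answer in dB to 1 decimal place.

81.8 dB

Σ(Sᵢαᵢ) = 38.2·0.06 + 10.2·0.65 + 38.2·0.08 + 15.8·0.36 + 58.3·0.03 = 19.415; total area S = 160.7 sq m.
ᾱ = 0.1208, so room constant R = A/(1−ᾱ) = 22.083 sq m.
Lp = Lw + 10 log₁₀(4/R) = 89.2 -7.42 = 81.8 dB.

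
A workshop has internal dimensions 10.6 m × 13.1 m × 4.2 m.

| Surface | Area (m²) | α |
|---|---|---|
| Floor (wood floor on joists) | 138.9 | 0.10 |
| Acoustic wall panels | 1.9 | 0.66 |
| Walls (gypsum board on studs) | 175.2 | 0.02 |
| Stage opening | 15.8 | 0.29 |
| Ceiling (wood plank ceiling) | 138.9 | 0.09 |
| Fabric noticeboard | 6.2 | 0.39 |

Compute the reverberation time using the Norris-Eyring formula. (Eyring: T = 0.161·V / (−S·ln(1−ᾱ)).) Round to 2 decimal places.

2.36 s

Total surface area S = 138.9 + 1.9 + 175.2 + 15.8 + 138.9 + 6.2 = 476.9 m².
Absorption A = 138.9×0.10 + 1.9×0.66 + 175.2×0.02 + 15.8×0.29 + 138.9×0.09 + 6.2×0.39 = 38.149 sabins.
ᾱ = 38.149 / 476.9 = 0.0800.
−S·ln(1−ᾱ) = −476.9 × ln(1 − 0.0800) = 39.765.
V = 10.6 × 13.1 × 4.2 = 583.212 m³.
RT60 = 0.161 × 583.212 / 39.765 = 2.36 s.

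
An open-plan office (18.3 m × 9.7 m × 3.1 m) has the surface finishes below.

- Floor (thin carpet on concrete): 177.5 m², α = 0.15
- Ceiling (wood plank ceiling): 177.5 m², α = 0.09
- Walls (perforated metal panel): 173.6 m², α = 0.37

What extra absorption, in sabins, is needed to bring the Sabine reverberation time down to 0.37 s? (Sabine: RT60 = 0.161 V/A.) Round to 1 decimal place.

A₁ = Σ Sᵢαᵢ = 177.5×0.15 + 177.5×0.09 + 173.6×0.37 = 106.832 sabins.
For T = 0.37 s, need A₂ = 0.161·V/T = 0.161·550.281/0.37 = 239.447 sabins.
Additional absorption ΔA = 239.447 − 106.832 = 132.6 sabins.

132.6 sabins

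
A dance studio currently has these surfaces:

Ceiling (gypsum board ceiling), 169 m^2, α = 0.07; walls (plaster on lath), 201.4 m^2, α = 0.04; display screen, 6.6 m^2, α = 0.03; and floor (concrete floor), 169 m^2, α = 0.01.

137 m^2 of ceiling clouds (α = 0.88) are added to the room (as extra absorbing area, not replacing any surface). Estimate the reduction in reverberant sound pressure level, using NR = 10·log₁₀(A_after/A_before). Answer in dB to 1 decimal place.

Summing Sᵢαᵢ: 11.830 + 8.056 + 0.198 + 1.690 → A_before = 21.774 sabins.
Treatment contributes 137·0.88 = 120.560 sabins.
A_after = 21.774 + 120.560 = 142.334 sabins.
Reduction = 10 log₁₀(A_after/A_before) = 10 log₁₀(6.5369) = 8.2 dB.

8.2 dB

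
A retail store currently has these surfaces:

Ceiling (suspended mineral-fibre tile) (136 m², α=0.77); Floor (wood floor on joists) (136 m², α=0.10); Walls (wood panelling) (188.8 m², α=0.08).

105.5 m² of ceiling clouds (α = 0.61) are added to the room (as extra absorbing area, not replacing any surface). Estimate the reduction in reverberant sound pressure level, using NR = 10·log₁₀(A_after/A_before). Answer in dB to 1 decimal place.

Summing Sᵢαᵢ: 104.720 + 13.600 + 15.104 → A_before = 133.424 sabins.
Treatment contributes 105.5·0.61 = 64.355 sabins.
A_after = 133.424 + 64.355 = 197.779 sabins.
Reduction = 10 log₁₀(A_after/A_before) = 10 log₁₀(1.4823) = 1.7 dB.

1.7 dB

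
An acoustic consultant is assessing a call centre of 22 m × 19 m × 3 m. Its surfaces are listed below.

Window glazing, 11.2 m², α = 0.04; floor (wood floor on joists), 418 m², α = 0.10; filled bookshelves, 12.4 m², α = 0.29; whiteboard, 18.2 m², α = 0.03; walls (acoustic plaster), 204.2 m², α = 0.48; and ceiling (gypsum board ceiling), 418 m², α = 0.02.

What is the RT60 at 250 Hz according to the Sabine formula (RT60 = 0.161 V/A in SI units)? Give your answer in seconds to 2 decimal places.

Equivalent absorption area: A = 11.2·0.04 + 418·0.10 + 12.4·0.29 + 18.2·0.03 + 204.2·0.48 + 418·0.02 = 152.766 m².
Volume V = 22 × 19 × 3 = 1254 m³.
Sabine: RT60 = 0.161 × 1254 / 152.766 = 1.32 s.

1.32 sec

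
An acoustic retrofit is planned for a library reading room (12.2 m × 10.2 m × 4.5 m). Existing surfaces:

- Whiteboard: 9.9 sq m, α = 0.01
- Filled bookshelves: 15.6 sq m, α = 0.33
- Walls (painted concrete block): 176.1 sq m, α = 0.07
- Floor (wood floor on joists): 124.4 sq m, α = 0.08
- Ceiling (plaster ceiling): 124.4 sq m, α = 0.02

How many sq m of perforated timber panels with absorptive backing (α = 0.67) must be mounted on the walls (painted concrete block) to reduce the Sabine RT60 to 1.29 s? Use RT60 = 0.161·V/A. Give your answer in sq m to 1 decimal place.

66.5

A₁ = Σ Sᵢαᵢ = 9.9×0.01 + 15.6×0.33 + 176.1×0.07 + 124.4×0.08 + 124.4×0.02 = 30.014 sabins.
V = 559.98 m³. Target absorption A₂ = 0.161 × 559.98 / 1.29 = 69.889 sabins.
ΔA needed = 69.889 − 30.014 = 39.875 sabins.
Net gain per sq m: Δα = 0.67 − 0.07 = 0.60.
Panel area = 39.875 / 0.60 = 66.5 sq m.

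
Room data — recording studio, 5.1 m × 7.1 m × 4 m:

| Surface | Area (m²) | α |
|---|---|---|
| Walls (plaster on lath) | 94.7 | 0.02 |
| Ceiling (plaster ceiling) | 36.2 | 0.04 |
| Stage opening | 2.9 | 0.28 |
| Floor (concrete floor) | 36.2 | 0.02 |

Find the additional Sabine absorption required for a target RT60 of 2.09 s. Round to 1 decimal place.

Summing Sᵢαᵢ: 1.894 + 1.448 + 0.812 + 0.724 → A₁ = 4.878 sabins.
For T = 2.09 s, need A₂ = 0.161·V/T = 0.161·144.84/2.09 = 11.158 sabins.
ΔA = A₂ − A₁ = 11.158 − 4.878 = 6.3 sabins.

6.3 sabins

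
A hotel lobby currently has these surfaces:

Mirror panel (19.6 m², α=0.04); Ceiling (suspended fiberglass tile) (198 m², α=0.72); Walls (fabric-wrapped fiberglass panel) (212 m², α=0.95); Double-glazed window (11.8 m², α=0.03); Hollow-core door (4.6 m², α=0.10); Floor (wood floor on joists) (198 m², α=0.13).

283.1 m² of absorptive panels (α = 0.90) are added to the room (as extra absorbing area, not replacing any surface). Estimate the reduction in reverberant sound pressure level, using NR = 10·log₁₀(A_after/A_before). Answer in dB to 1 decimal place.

Equivalent absorption area: A_before = 19.6·0.04 + 198·0.72 + 212·0.95 + 11.8·0.03 + 4.6·0.10 + 198·0.13 = 371.298 m².
Treatment contributes 283.1·0.90 = 254.790 sabins.
New total A_after = 626.088 sabins.
NR = 10·log₁₀(626.088/371.298) = 2.3 dB.

2.3 dB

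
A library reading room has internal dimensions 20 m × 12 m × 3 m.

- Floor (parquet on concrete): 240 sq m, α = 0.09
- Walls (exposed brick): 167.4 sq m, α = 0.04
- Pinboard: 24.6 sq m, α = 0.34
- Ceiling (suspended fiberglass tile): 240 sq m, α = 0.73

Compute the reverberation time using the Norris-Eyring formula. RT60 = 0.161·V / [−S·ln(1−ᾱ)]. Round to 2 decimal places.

Total surface area S = 240 + 167.4 + 24.6 + 240 = 672.0 sq m.
Σ(Sᵢαᵢ) = 240×0.09 + 167.4×0.04 + 24.6×0.34 + 240×0.73 = 211.860.
ᾱ = 211.860 / 672.0 = 0.3153.
−S·ln(1−ᾱ) = −672.0 × ln(1 − 0.3153) = 254.536.
V = 20 × 12 × 3 = 720 m³.
RT60 = 0.161 × 720 / 254.536 = 0.46 s.

0.46 sec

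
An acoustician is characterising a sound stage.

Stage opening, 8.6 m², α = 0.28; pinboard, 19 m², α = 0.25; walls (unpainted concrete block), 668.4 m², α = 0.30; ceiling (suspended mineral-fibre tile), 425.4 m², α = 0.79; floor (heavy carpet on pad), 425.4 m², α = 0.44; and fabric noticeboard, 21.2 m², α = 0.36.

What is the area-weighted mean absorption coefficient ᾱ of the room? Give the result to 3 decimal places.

S = Σ Sᵢ = 8.6 + 19 + 668.4 + 425.4 + 425.4 + 21.2 = 1568.0 m².
A = 8.6*0.28 + 19*0.25 + 668.4*0.30 + 425.4*0.79 + 425.4*0.44 + 21.2*0.36 = 738.552 sabins.
ᾱ = 738.552 / 1568.0 = 0.471.

0.471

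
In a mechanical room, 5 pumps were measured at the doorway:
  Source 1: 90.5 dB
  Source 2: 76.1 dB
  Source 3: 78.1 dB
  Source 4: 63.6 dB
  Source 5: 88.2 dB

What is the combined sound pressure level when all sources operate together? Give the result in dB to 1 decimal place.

Converting to relative power and adding: 10^(90.5/10) + 10^(76.1/10) + 10^(78.1/10) + 10^(63.6/10) + 10^(88.2/10) = 1.89e+09.
L_total = 10·log₁₀(1.89e+09) = 92.8 dB.

92.8 dB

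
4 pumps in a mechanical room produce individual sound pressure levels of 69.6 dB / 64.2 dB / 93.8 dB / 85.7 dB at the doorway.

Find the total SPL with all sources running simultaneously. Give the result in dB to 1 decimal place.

Σ 10^(Lᵢ/10) = 2.782e+09.
Combined level = 10 log₁₀(2.782e+09) = 94.4 dB.

94.4 dB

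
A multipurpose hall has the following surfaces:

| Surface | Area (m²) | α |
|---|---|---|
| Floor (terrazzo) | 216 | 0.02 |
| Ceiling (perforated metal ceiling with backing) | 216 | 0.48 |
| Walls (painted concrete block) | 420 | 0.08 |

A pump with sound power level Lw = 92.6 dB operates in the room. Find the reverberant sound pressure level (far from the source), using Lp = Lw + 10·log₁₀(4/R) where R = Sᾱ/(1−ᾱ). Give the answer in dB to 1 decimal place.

Σ(Sᵢαᵢ) = 216×0.02 + 216×0.48 + 420×0.08 = 141.600; total area S = 852.0 m².
ᾱ = 141.600/852.0 = 0.1662; R = Sᾱ/(1−ᾱ) = 141.600/(1−0.1662) = 169.825 m².
Lp = Lw + 10 log₁₀(4/R) = 92.6 -16.28 = 76.3 dB.

76.3 dB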